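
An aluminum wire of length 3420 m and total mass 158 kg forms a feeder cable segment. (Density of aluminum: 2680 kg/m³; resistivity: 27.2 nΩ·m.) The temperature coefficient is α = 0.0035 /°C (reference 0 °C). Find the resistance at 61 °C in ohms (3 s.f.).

ρ = 27.2 nΩ·m = 2.72×10^-8 Ω·m
A = m/(density·L) = 158/(2680×3420) = 1.7238e-05 m²
R = ρL/A = (2.72×10^-8)(3420)/(1.7238e-05) = 5.396 Ω
R(61 °C) = 5.396 × (1 + 0.0035×61) = 6.55 Ω

6.55 Ω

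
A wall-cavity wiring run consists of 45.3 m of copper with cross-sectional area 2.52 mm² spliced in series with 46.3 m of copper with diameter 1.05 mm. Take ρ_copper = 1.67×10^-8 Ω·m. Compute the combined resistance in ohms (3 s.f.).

Segment 1: A = 2.52 mm² = 2.520e-06 m²
R₁ = ρL/A = (1.67×10^-8)(45.3)/(2.520e-06) = 0.3002 Ω
Segment 2: A = π(d/2)² = π(5.2500e-04 m)² = 8.659e-07 m²
R₂ = (1.67×10^-8)(46.3)/(8.659e-07) = 0.893 Ω
R = R₁ + R₂ = 1.19 Ω

1.19 Ω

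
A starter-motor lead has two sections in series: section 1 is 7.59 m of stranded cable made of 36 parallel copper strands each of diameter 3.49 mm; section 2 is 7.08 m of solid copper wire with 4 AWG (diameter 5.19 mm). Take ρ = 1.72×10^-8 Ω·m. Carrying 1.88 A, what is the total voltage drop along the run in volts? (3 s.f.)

0.0115 V

Section 1: A_strand = π(1.7450e-03)² = 9.566e-06 m²; R₁ = ρL/(N·A_s) = (1.72×10^-8)(7.59)/(36×9.566e-06) = 3.791×10^-4 Ω
Section 2: A = π(5.19/2 mm)² = π(2.5950e-03 m)² = 2.116e-05 m²
R₂ = (1.72×10^-8)(7.08)/(2.116e-05) = 0.005756 Ω
R = R₁ + R₂ = 0.006135 Ω
V = IR = 1.88 × 0.006135 = 0.0115 V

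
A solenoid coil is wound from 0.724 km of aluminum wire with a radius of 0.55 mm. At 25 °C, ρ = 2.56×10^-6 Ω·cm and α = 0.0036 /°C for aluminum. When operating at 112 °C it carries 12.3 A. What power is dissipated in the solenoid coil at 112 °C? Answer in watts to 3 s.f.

3870 W

ρ = 2.56×10^-6 Ω·cm = 2.56×10^-8 Ω·m
A = πr² = π(5.5000e-04 m)² = 9.503e-07 m²
R₍25₎ = ρL/A = (2.56×10^-8)(724)/(9.503e-07) = 19.5 Ω
R₍112₎ = R₍25₎(1 + αΔT) = 19.5 × (1 + 0.0036×87) = 25.61 Ω
P = I²R = (12.3)² × 25.61 = 3870 W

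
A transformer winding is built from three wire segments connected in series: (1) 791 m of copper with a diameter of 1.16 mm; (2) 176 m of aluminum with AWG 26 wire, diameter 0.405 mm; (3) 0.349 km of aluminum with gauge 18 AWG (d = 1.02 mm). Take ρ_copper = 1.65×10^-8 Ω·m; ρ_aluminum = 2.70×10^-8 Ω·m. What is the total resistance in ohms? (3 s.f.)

Seg 1: A = π(d/2)² = π(5.8000e-04 m)² = 1.057e-06 m²
R_1 = (1.65×10^-8)(791)/(1.057e-06) = 12.35 Ω
Seg 2: A = π(0.405/2 mm)² = π(2.0250e-04 m)² = 1.288e-07 m²
R_2 = (2.70×10^-8)(176)/(1.288e-07) = 36.89 Ω
Seg 3: A = π(1.02/2 mm)² = π(5.1000e-04 m)² = 8.171e-07 m²
R_3 = (2.70×10^-8)(349)/(8.171e-07) = 11.53 Ω
R_total = R_1 + R_2 + R_3 = 60.8 Ω

60.8 Ω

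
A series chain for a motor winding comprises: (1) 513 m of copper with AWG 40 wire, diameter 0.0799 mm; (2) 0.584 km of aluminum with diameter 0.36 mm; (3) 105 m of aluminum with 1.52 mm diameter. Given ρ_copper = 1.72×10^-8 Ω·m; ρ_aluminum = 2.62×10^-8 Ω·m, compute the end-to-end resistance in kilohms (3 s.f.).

Seg 1: A = π(0.0799/2 mm)² = π(3.9950e-05 m)² = 5.014e-09 m²
R_1 = (1.72×10^-8)(513)/(5.014e-09) = 1760 Ω
Seg 2: A = π(d/2)² = π(1.8000e-04 m)² = 1.018e-07 m²
R_2 = (2.62×10^-8)(584)/(1.018e-07) = 150.3 Ω
Seg 3: A = π(d/2)² = π(7.6000e-04 m)² = 1.815e-06 m²
R_3 = (2.62×10^-8)(105)/(1.815e-06) = 1.516 Ω
R_total = R_1 + R_2 + R_3 = 1.91 kΩ

1.91 kΩ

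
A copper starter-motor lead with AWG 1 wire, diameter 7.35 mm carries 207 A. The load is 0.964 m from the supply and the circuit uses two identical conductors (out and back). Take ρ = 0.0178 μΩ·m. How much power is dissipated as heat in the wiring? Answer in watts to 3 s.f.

ρ = 0.0178 μΩ·m = 1.78×10^-8 Ω·m
A = π(7.35/2 mm)² = π(3.6750e-03 m)² = 4.243e-05 m²
Total conductor length (both ways) L = 2 × 0.964 = 1.928 m
R = ρL/A = (1.78×10^-8)(1.928)/(4.243e-05) = 8.088×10^-4 Ω
P = I²R = (207)² × 8.088×10^-4 = 34.7 W

34.7 W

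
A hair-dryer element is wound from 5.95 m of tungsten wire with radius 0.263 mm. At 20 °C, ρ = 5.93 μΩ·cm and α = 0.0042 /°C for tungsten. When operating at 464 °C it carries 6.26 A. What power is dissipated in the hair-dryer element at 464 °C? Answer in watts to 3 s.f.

ρ = 5.93 μΩ·cm = 5.93×10^-8 Ω·m
A = πr² = π(2.6300e-04 m)² = 2.173e-07 m²
R₍20₎ = ρL/A = (5.93×10^-8)(5.95)/(2.173e-07) = 1.624 Ω
R₍464₎ = R₍20₎(1 + αΔT) = 1.624 × (1 + 0.0042×444) = 4.652 Ω
P = I²R = (6.26)² × 4.652 = 182 W

182 W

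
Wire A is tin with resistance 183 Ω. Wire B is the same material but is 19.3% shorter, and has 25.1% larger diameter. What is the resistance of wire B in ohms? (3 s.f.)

94.4 Ω

R ∝ L/d², so R_B/R_A = (1 − 19.3/100) × (1 + 25.1/100)⁻²
= 0.807 × 0.639 = 0.5157
R_B = 0.5157 × 183 = 94.4 Ω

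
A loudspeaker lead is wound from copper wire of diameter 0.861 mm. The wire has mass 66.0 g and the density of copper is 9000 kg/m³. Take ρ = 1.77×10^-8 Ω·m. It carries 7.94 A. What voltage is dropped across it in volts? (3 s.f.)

A = π(d/2)² = π(4.3050e-04 m)² = 5.8223e-07 m²
L = m/(density·A) = 0.066/(9000×5.8223e-07) = 12.6 m
R = ρL/A = (1.77×10^-8)(12.6)/(5.8223e-07) = 0.3829 Ω
V = IR = 7.94 × 0.3829 = 3.04 V

3.04 V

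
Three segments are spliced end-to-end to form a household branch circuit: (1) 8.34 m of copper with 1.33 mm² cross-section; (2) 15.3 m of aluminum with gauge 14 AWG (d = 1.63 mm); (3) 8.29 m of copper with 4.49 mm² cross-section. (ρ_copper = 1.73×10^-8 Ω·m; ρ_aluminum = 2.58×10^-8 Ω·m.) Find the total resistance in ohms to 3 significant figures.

0.330 Ω

Seg 1: A = 1.33 mm² = 1.330e-06 m²
R_1 = (1.73×10^-8)(8.34)/(1.330e-06) = 0.1085 Ω
Seg 2: A = π(1.63/2 mm)² = π(8.1500e-04 m)² = 2.087e-06 m²
R_2 = (2.58×10^-8)(15.3)/(2.087e-06) = 0.1892 Ω
Seg 3: A = 4.49 mm² = 4.490e-06 m²
R_3 = (1.73×10^-8)(8.29)/(4.490e-06) = 0.03194 Ω
R_total = R_1 + R_2 + R_3 = 0.330 Ω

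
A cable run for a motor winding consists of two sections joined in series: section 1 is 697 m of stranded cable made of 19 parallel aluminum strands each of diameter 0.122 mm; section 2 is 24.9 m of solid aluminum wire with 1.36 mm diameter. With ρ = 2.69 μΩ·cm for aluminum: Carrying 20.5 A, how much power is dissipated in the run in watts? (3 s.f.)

ρ = 2.69 μΩ·cm = 2.69×10^-8 Ω·m
Section 1: A_strand = π(6.1000e-05)² = 1.169e-08 m²; R₁ = ρL/(N·A_s) = (2.69×10^-8)(697)/(19×1.169e-08) = 84.42 Ω
Section 2: A = π(d/2)² = π(6.8000e-04 m)² = 1.453e-06 m²
R₂ = (2.69×10^-8)(24.9)/(1.453e-06) = 0.4611 Ω
R = R₁ + R₂ = 84.88 Ω
P = I²R = (20.5)² × 84.88 = 35700 W

35700 W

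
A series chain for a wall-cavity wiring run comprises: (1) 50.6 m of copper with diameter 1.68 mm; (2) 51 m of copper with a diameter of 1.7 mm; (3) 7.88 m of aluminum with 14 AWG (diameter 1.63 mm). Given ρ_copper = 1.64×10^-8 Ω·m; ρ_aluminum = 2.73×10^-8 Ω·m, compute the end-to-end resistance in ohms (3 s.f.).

Seg 1: A = π(d/2)² = π(8.4000e-04 m)² = 2.217e-06 m²
R_1 = (1.64×10^-8)(50.6)/(2.217e-06) = 0.3744 Ω
Seg 2: A = π(d/2)² = π(8.5000e-04 m)² = 2.270e-06 m²
R_2 = (1.64×10^-8)(51)/(2.270e-06) = 0.3685 Ω
Seg 3: A = π(1.63/2 mm)² = π(8.1500e-04 m)² = 2.087e-06 m²
R_3 = (2.73×10^-8)(7.88)/(2.087e-06) = 0.1031 Ω
R_total = R_1 + R_2 + R_3 = 0.846 Ω

0.846 Ω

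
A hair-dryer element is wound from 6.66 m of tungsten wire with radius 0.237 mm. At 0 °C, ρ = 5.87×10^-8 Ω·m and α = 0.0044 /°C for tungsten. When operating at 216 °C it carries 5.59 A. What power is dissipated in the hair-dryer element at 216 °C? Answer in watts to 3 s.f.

A = πr² = π(2.3700e-04 m)² = 1.765e-07 m²
R₍0₎ = ρL/A = (5.87×10^-8)(6.66)/(1.765e-07) = 2.215 Ω
R₍216₎ = R₍0₎(1 + αΔT) = 2.215 × (1 + 0.0044×216) = 4.321 Ω
P = I²R = (5.59)² × 4.321 = 135 W

135 W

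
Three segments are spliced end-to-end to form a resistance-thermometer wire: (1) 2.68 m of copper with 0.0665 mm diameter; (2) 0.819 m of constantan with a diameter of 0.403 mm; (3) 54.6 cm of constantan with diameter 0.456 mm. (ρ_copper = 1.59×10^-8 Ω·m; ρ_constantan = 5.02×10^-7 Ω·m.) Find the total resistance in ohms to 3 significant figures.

17.2 Ω

Seg 1: A = π(d/2)² = π(3.3250e-05 m)² = 3.473e-09 m²
R_1 = (1.59×10^-8)(2.68)/(3.473e-09) = 12.27 Ω
Seg 2: A = π(d/2)² = π(2.0150e-04 m)² = 1.276e-07 m²
R_2 = (5.02×10^-7)(0.819)/(1.276e-07) = 3.223 Ω
Seg 3: A = π(d/2)² = π(2.2800e-04 m)² = 1.633e-07 m²
R_3 = (5.02×10^-7)(0.546)/(1.633e-07) = 1.678 Ω
R_total = R_1 + R_2 + R_3 = 17.2 Ω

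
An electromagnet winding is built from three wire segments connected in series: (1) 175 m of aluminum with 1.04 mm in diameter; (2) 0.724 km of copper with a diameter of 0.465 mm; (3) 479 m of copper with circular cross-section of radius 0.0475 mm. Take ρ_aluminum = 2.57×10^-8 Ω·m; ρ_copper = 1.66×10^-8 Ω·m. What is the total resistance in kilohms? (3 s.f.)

Seg 1: A = π(d/2)² = π(5.2000e-04 m)² = 8.495e-07 m²
R_1 = (2.57×10^-8)(175)/(8.495e-07) = 5.294 Ω
Seg 2: A = π(d/2)² = π(2.3250e-04 m)² = 1.698e-07 m²
R_2 = (1.66×10^-8)(724)/(1.698e-07) = 70.77 Ω
Seg 3: A = πr² = π(4.7500e-05 m)² = 7.088e-09 m²
R_3 = (1.66×10^-8)(479)/(7.088e-09) = 1122 Ω
R_total = R_1 + R_2 + R_3 = 1.20 kΩ

1.20 kΩ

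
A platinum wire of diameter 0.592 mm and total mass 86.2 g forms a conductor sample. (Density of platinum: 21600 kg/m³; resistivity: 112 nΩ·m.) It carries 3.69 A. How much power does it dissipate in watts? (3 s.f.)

80.3 W

ρ = 112 nΩ·m = 1.12×10^-7 Ω·m
A = π(d/2)² = π(2.9600e-04 m)² = 2.7525e-07 m²
L = m/(density·A) = 0.0862/(21600×2.7525e-07) = 14.5 m
R = ρL/A = (1.12×10^-7)(14.5)/(2.7525e-07) = 5.899 Ω
P = I²R = (3.69)² × 5.899 = 80.3 W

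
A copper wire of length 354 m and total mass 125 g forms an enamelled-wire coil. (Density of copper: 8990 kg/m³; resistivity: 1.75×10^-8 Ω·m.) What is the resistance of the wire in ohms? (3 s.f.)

A = m/(density·L) = 0.125/(8990×354) = 3.9278e-08 m²
R = ρL/A = (1.75×10^-8)(354)/(3.9278e-08) = 158 Ω

158 Ω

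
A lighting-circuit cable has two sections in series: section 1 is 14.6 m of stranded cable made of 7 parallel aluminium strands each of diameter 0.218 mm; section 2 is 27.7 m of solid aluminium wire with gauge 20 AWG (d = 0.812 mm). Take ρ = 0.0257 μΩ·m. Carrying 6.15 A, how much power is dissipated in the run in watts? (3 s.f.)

106 W

ρ = 0.0257 μΩ·m = 2.57×10^-8 Ω·m
Section 1: A_strand = π(1.0900e-04)² = 3.733e-08 m²; R₁ = ρL/(N·A_s) = (2.57×10^-8)(14.6)/(7×3.733e-08) = 1.436 Ω
Section 2: A = π(0.812/2 mm)² = π(4.0600e-04 m)² = 5.178e-07 m²
R₂ = (2.57×10^-8)(27.7)/(5.178e-07) = 1.375 Ω
R = R₁ + R₂ = 2.811 Ω
P = I²R = (6.15)² × 2.811 = 106 W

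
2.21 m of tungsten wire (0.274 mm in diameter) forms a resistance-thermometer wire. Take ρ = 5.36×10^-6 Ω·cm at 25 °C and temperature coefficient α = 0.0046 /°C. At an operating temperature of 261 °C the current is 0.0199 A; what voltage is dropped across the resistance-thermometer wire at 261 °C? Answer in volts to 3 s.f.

0.0834 V

ρ = 5.36×10^-6 Ω·cm = 5.36×10^-8 Ω·m
A = π(d/2)² = π(1.3700e-04 m)² = 5.896e-08 m²
R₍25₎ = ρL/A = (5.36×10^-8)(2.21)/(5.896e-08) = 2.009 Ω
R₍261₎ = R₍25₎(1 + αΔT) = 2.009 × (1 + 0.0046×236) = 4.19 Ω
V = IR = 0.0199 × 4.19 = 0.0834 V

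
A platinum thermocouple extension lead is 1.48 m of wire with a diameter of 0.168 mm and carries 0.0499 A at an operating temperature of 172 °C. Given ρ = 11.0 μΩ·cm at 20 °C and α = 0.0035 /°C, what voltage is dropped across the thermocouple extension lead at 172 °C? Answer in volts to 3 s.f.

0.561 V

ρ = 11.0 μΩ·cm = 1.10×10^-7 Ω·m
A = π(d/2)² = π(8.4000e-05 m)² = 2.217e-08 m²
R₍20₎ = ρL/A = (1.10×10^-7)(1.48)/(2.217e-08) = 7.344 Ω
R₍172₎ = R₍20₎(1 + αΔT) = 7.344 × (1 + 0.0035×152) = 11.25 Ω
V = IR = 0.0499 × 11.25 = 0.561 V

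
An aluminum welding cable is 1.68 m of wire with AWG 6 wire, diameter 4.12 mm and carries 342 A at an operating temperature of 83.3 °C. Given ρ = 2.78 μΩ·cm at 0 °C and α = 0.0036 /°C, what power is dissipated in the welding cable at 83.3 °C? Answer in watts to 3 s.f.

ρ = 2.78 μΩ·cm = 2.78×10^-8 Ω·m
A = π(4.12/2 mm)² = π(2.0600e-03 m)² = 1.333e-05 m²
R₍0₎ = ρL/A = (2.78×10^-8)(1.68)/(1.333e-05) = 0.003503 Ω
R₍83.3₎ = R₍0₎(1 + αΔT) = 0.003503 × (1 + 0.0036×83.3) = 0.004554 Ω
P = I²R = (342)² × 0.004554 = 533 W

533 W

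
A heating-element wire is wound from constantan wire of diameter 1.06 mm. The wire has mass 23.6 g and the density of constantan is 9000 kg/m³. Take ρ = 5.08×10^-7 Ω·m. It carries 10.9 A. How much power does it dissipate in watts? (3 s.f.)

203 W

A = π(d/2)² = π(5.3000e-04 m)² = 8.8247e-07 m²
L = m/(density·A) = 0.0236/(9000×8.8247e-07) = 2.971 m
R = ρL/A = (5.08×10^-7)(2.971)/(8.8247e-07) = 1.711 Ω
P = I²R = (10.9)² × 1.711 = 203 W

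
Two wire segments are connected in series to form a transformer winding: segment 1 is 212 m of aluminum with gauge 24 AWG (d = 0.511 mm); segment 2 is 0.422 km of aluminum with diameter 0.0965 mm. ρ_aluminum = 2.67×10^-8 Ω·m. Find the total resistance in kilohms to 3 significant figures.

1.57 kΩ

Segment 1: A = π(0.511/2 mm)² = π(2.5550e-04 m)² = 2.051e-07 m²
R₁ = ρL/A = (2.67×10^-8)(212)/(2.051e-07) = 27.6 Ω
Segment 2: A = π(d/2)² = π(4.8250e-05 m)² = 7.314e-09 m²
R₂ = (2.67×10^-8)(422)/(7.314e-09) = 1541 Ω
R = R₁ + R₂ = 1.57 kΩ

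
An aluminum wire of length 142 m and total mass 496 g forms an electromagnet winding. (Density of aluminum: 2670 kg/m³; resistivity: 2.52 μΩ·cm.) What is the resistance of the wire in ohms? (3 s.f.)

ρ = 2.52 μΩ·cm = 2.52×10^-8 Ω·m
A = m/(density·L) = 0.496/(2670×142) = 1.3082e-06 m²
R = ρL/A = (2.52×10^-8)(142)/(1.3082e-06) = 2.74 Ω

2.74 Ω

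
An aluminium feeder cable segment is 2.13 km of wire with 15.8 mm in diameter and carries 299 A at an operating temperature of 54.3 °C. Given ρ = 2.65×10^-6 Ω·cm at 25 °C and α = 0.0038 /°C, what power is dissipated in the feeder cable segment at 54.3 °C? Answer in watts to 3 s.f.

ρ = 2.65×10^-6 Ω·cm = 2.65×10^-8 Ω·m
A = π(d/2)² = π(7.9000e-03 m)² = 1.961e-04 m²
R₍25₎ = ρL/A = (2.65×10^-8)(2130)/(1.961e-04) = 0.2879 Ω
R₍54.3₎ = R₍25₎(1 + αΔT) = 0.2879 × (1 + 0.0038×29.3) = 0.3199 Ω
P = I²R = (299)² × 0.3199 = 28600 W

28600 W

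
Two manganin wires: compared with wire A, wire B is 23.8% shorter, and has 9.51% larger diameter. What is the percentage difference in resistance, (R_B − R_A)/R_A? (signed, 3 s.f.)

R ∝ L/d², so R_B/R_A = (1 − 23.8/100) × (1 + 9.51/100)⁻²
= 0.762 × 0.8339 = 0.6354
(R_B − R_A)/R_A = 0.6354 − 1 = -36.5%

-36.5%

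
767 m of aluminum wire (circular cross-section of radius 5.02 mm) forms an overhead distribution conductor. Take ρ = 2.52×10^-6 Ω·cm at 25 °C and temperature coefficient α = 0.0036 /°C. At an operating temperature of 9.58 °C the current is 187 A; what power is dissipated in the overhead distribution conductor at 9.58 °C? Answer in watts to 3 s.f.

ρ = 2.52×10^-6 Ω·cm = 2.52×10^-8 Ω·m
A = πr² = π(5.0200e-03 m)² = 7.917e-05 m²
R₍25₎ = ρL/A = (2.52×10^-8)(767)/(7.917e-05) = 0.2441 Ω
R₍9.58₎ = R₍25₎(1 + αΔT) = 0.2441 × (1 + 0.0036×-15.4) = 0.2306 Ω
P = I²R = (187)² × 0.2306 = 8060 W

8060 W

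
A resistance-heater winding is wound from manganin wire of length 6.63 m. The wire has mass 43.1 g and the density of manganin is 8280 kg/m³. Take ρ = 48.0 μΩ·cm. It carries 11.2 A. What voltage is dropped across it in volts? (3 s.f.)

45.4 V

ρ = 48.0 μΩ·cm = 4.80×10^-7 Ω·m
A = m/(density·L) = 0.0431/(8280×6.63) = 7.8512e-07 m²
R = ρL/A = (4.80×10^-7)(6.63)/(7.8512e-07) = 4.053 Ω
V = IR = 11.2 × 4.053 = 45.4 V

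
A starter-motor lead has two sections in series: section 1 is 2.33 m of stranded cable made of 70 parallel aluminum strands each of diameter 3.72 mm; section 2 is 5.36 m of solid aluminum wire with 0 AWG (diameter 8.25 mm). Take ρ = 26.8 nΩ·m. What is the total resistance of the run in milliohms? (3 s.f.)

ρ = 26.8 nΩ·m = 2.68×10^-8 Ω·m
Section 1: A_strand = π(1.8600e-03)² = 1.087e-05 m²; R₁ = ρL/(N·A_s) = (2.68×10^-8)(2.33)/(70×1.087e-05) = 8.208×10^-5 Ω
Section 2: A = π(8.25/2 mm)² = π(4.1250e-03 m)² = 5.346e-05 m²
R₂ = (2.68×10^-8)(5.36)/(5.346e-05) = 0.002687 Ω
R = R₁ + R₂ = 2.77 mΩ

2.77 mΩ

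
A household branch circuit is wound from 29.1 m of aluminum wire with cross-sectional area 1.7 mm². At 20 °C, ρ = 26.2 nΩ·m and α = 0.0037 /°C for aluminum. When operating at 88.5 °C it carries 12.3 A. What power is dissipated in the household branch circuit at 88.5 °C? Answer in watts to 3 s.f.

85.0 W

ρ = 26.2 nΩ·m = 2.62×10^-8 Ω·m
A = 1.7 mm² = 1.700e-06 m²
R₍20₎ = ρL/A = (2.62×10^-8)(29.1)/(1.700e-06) = 0.4485 Ω
R₍88.5₎ = R₍20₎(1 + αΔT) = 0.4485 × (1 + 0.0037×68.5) = 0.5622 Ω
P = I²R = (12.3)² × 0.5622 = 85.0 W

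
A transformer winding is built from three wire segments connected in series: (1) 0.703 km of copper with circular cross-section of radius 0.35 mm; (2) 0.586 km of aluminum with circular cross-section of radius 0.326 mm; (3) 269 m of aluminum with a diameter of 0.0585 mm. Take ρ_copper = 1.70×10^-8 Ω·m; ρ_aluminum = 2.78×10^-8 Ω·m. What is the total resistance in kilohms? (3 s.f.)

2.86 kΩ

Seg 1: A = πr² = π(3.5000e-04 m)² = 3.848e-07 m²
R_1 = (1.70×10^-8)(703)/(3.848e-07) = 31.05 Ω
Seg 2: A = πr² = π(3.2600e-04 m)² = 3.339e-07 m²
R_2 = (2.78×10^-8)(586)/(3.339e-07) = 48.79 Ω
Seg 3: A = π(d/2)² = π(2.9250e-05 m)² = 2.688e-09 m²
R_3 = (2.78×10^-8)(269)/(2.688e-09) = 2782 Ω
R_total = R_1 + R_2 + R_3 = 2.86 kΩ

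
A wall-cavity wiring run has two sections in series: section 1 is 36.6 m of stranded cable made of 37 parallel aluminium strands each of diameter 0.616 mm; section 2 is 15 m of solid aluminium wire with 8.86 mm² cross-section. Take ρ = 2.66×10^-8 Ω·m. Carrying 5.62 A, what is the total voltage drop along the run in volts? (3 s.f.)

0.749 V

Section 1: A_strand = π(3.0800e-04)² = 2.980e-07 m²; R₁ = ρL/(N·A_s) = (2.66×10^-8)(36.6)/(37×2.980e-07) = 0.08829 Ω
Section 2: A = 8.86 mm² = 8.860e-06 m²
R₂ = (2.66×10^-8)(15)/(8.860e-06) = 0.04503 Ω
R = R₁ + R₂ = 0.1333 Ω
V = IR = 5.62 × 0.1333 = 0.749 V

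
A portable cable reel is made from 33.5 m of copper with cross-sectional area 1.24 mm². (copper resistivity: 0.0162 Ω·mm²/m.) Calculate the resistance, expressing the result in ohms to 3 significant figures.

0.438 Ω

ρ = 0.0162 Ω·mm²/m = 1.62×10^-8 Ω·m
A = 1.24 mm² = 1.240e-06 m²
R = ρL/A = (1.62×10^-8)(33.5 m)/(1.240e-06 m²) = 0.438 Ω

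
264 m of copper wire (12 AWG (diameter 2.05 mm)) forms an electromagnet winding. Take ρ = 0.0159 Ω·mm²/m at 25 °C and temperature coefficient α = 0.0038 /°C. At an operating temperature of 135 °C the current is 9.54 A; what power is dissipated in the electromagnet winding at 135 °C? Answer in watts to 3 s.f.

ρ = 0.0159 Ω·mm²/m = 1.59×10^-8 Ω·m
A = π(2.05/2 mm)² = π(1.0250e-03 m)² = 3.301e-06 m²
R₍25₎ = ρL/A = (1.59×10^-8)(264)/(3.301e-06) = 1.272 Ω
R₍135₎ = R₍25₎(1 + αΔT) = 1.272 × (1 + 0.0038×110) = 1.803 Ω
P = I²R = (9.54)² × 1.803 = 164 W

164 W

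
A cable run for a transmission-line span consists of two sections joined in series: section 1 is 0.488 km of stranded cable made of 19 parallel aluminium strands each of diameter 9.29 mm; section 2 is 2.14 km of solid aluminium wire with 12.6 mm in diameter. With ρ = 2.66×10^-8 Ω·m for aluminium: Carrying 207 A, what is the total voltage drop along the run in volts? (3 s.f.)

Section 1: A_strand = π(4.6450e-03)² = 6.778e-05 m²; R₁ = ρL/(N·A_s) = (2.66×10^-8)(488)/(19×6.778e-05) = 0.01008 Ω
Section 2: A = π(d/2)² = π(6.3000e-03 m)² = 1.247e-04 m²
R₂ = (2.66×10^-8)(2140)/(1.247e-04) = 0.4565 Ω
R = R₁ + R₂ = 0.4666 Ω
V = IR = 207 × 0.4666 = 96.6 V

96.6 V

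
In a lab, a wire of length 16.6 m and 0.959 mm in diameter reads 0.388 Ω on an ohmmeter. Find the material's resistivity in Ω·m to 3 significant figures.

A = π(d/2)² = π(4.7950e-04 m)² = 7.223e-07 m²
ρ = RA/L = (0.388)(7.223e-07)/(16.6) = 1.69×10^-8 Ω·m

1.69×10^-8 Ω·m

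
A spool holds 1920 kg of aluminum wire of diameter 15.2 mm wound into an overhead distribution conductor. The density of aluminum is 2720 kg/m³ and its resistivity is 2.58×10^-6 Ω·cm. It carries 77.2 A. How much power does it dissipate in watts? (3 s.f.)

ρ = 2.58×10^-6 Ω·cm = 2.58×10^-8 Ω·m
A = π(d/2)² = π(7.6000e-03 m)² = 1.8146e-04 m²
L = m/(density·A) = 1920/(2720×1.8146e-04) = 3890 m
R = ρL/A = (2.58×10^-8)(3890)/(1.8146e-04) = 0.5531 Ω
P = I²R = (77.2)² × 0.5531 = 3300 W

3300 W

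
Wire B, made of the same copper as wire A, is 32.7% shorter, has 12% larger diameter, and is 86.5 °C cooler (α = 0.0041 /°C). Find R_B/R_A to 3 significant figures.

0.346

R ∝ ρL/d² with ρ ∝ (1+αΔT), so R_B/R_A = (1 − 32.7/100) × (1 + 12/100)⁻² × (1 − 0.0041×86.5)
= 0.673 × 0.7972 × 0.6453 = 0.346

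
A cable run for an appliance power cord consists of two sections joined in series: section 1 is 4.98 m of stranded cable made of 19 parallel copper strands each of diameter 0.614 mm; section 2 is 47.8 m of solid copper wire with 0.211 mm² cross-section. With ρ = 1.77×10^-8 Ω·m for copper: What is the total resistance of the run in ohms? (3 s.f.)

Section 1: A_strand = π(3.0700e-04)² = 2.961e-07 m²; R₁ = ρL/(N·A_s) = (1.77×10^-8)(4.98)/(19×2.961e-07) = 0.01567 Ω
Section 2: A = 0.211 mm² = 2.110e-07 m²
R₂ = (1.77×10^-8)(47.8)/(2.110e-07) = 4.01 Ω
R = R₁ + R₂ = 4.03 Ω

4.03 Ω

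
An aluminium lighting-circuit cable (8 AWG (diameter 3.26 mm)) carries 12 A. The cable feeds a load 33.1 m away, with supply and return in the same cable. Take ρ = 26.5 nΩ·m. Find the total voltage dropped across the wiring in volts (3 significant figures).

2.52 V

ρ = 26.5 nΩ·m = 2.65×10^-8 Ω·m
A = π(3.26/2 mm)² = π(1.6300e-03 m)² = 8.347e-06 m²
Total conductor length (both ways) L = 2 × 33.1 = 66.2 m
R = ρL/A = (2.65×10^-8)(66.2)/(8.347e-06) = 0.2102 Ω
V = IR = 12 × 0.2102 = 2.52 V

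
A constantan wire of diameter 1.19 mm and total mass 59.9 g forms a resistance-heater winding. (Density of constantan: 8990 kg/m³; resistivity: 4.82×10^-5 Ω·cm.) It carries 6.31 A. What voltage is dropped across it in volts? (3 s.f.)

16.4 V

ρ = 4.82×10^-5 Ω·cm = 4.82×10^-7 Ω·m
A = π(d/2)² = π(5.9500e-04 m)² = 1.1122e-06 m²
L = m/(density·A) = 0.0599/(8990×1.1122e-06) = 5.991 m
R = ρL/A = (4.82×10^-7)(5.991)/(1.1122e-06) = 2.596 Ω
V = IR = 6.31 × 2.596 = 16.4 V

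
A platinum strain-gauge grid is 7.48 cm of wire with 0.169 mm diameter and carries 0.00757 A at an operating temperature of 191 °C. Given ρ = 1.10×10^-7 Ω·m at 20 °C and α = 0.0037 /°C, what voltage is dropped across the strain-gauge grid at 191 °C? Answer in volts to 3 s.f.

A = π(d/2)² = π(8.4500e-05 m)² = 2.243e-08 m²
R₍20₎ = ρL/A = (1.10×10^-7)(0.0748)/(2.243e-08) = 0.3668 Ω
R₍191₎ = R₍20₎(1 + αΔT) = 0.3668 × (1 + 0.0037×171) = 0.5989 Ω
V = IR = 0.00757 × 0.5989 = 0.00453 V

0.00453 V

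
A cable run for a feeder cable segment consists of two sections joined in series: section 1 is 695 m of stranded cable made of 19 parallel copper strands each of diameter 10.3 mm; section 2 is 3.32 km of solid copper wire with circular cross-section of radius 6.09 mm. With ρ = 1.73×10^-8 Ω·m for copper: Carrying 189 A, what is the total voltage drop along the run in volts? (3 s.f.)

94.6 V

Section 1: A_strand = π(5.1500e-03)² = 8.332e-05 m²; R₁ = ρL/(N·A_s) = (1.73×10^-8)(695)/(19×8.332e-05) = 0.007595 Ω
Section 2: A = πr² = π(6.0900e-03 m)² = 1.165e-04 m²
R₂ = (1.73×10^-8)(3320)/(1.165e-04) = 0.4929 Ω
R = R₁ + R₂ = 0.5005 Ω
V = IR = 189 × 0.5005 = 94.6 V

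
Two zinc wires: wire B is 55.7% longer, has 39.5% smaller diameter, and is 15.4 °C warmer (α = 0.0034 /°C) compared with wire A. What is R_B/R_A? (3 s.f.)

4.48

R ∝ ρL/d² with ρ ∝ (1+αΔT), so R_B/R_A = (1 + 55.7/100) × (1 − 39.5/100)⁻² × (1 + 0.0034×15.4)
= 1.557 × 2.732 × 1.052 = 4.48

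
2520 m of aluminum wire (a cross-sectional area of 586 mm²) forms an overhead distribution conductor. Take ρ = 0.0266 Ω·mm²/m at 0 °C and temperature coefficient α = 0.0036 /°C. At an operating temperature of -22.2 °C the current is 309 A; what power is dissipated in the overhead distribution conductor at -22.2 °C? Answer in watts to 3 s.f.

ρ = 0.0266 Ω·mm²/m = 2.66×10^-8 Ω·m
A = 586 mm² = 5.860e-04 m²
R₍0₎ = ρL/A = (2.66×10^-8)(2520)/(5.860e-04) = 0.1144 Ω
R₍-22.2₎ = R₍0₎(1 + αΔT) = 0.1144 × (1 + 0.0036×-22.2) = 0.1052 Ω
P = I²R = (309)² × 0.1052 = 10000 W

10000 W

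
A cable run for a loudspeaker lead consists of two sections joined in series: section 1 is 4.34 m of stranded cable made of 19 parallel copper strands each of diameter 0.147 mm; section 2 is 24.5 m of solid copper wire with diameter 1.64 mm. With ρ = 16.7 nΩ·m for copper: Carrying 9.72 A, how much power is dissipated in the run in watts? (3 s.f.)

ρ = 16.7 nΩ·m = 1.67×10^-8 Ω·m
Section 1: A_strand = π(7.3500e-05)² = 1.697e-08 m²; R₁ = ρL/(N·A_s) = (1.67×10^-8)(4.34)/(19×1.697e-08) = 0.2248 Ω
Section 2: A = π(d/2)² = π(8.2000e-04 m)² = 2.112e-06 m²
R₂ = (1.67×10^-8)(24.5)/(2.112e-06) = 0.1937 Ω
R = R₁ + R₂ = 0.4185 Ω
P = I²R = (9.72)² × 0.4185 = 39.5 W

39.5 W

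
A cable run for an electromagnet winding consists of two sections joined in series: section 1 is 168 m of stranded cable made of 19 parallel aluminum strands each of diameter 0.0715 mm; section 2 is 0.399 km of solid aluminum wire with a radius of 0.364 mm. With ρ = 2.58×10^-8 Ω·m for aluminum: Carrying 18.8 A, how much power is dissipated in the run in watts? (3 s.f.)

28800 W

Section 1: A_strand = π(3.5750e-05)² = 4.015e-09 m²; R₁ = ρL/(N·A_s) = (2.58×10^-8)(168)/(19×4.015e-09) = 56.82 Ω
Section 2: A = πr² = π(3.6400e-04 m)² = 4.162e-07 m²
R₂ = (2.58×10^-8)(399)/(4.162e-07) = 24.73 Ω
R = R₁ + R₂ = 81.55 Ω
P = I²R = (18.8)² × 81.55 = 28800 W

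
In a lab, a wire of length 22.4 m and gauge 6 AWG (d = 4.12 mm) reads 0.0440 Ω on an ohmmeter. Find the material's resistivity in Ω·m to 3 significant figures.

A = π(4.12/2 mm)² = π(2.0600e-03 m)² = 1.333e-05 m²
ρ = RA/L = (0.044)(1.333e-05)/(22.4) = 2.62×10^-8 Ω·m

2.62×10^-8 Ω·m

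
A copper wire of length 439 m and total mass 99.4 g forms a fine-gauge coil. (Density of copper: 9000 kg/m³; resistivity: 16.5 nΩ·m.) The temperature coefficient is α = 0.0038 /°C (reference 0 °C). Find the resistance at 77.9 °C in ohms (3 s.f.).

373 Ω

ρ = 16.5 nΩ·m = 1.65×10^-8 Ω·m
A = m/(density·L) = 0.0994/(9000×439) = 2.5158e-08 m²
R = ρL/A = (1.65×10^-8)(439)/(2.5158e-08) = 287.9 Ω
R(77.9 °C) = 287.9 × (1 + 0.0038×77.9) = 373 Ω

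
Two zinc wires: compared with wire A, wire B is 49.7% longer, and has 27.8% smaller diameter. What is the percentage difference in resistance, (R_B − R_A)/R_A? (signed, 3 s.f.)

187%

R ∝ L/d², so R_B/R_A = (1 + 49.7/100) × (1 − 27.8/100)⁻²
= 1.497 × 1.918 = 2.872
(R_B − R_A)/R_A = 2.872 − 1 = 187%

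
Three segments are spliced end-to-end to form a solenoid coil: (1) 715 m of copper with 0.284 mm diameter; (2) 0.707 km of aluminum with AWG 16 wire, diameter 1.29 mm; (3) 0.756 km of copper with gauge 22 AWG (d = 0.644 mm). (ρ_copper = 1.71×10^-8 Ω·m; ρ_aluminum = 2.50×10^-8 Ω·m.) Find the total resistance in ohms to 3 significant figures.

Seg 1: A = π(d/2)² = π(1.4200e-04 m)² = 6.335e-08 m²
R_1 = (1.71×10^-8)(715)/(6.335e-08) = 193 Ω
Seg 2: A = π(1.29/2 mm)² = π(6.4500e-04 m)² = 1.307e-06 m²
R_2 = (2.50×10^-8)(707)/(1.307e-06) = 13.52 Ω
Seg 3: A = π(0.644/2 mm)² = π(3.2200e-04 m)² = 3.257e-07 m²
R_3 = (1.71×10^-8)(756)/(3.257e-07) = 39.69 Ω
R_total = R_1 + R_2 + R_3 = 246 Ω

246 Ω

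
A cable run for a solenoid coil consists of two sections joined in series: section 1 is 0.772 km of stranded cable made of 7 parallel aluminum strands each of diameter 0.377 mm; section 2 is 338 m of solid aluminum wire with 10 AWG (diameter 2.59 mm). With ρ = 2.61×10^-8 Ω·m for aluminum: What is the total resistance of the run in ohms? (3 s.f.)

Section 1: A_strand = π(1.8850e-04)² = 1.116e-07 m²; R₁ = ρL/(N·A_s) = (2.61×10^-8)(772)/(7×1.116e-07) = 25.79 Ω
Section 2: A = π(2.59/2 mm)² = π(1.2950e-03 m)² = 5.269e-06 m²
R₂ = (2.61×10^-8)(338)/(5.269e-06) = 1.674 Ω
R = R₁ + R₂ = 27.5 Ω

27.5 Ω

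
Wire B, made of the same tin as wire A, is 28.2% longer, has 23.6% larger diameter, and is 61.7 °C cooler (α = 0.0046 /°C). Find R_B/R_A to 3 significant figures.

0.601

R ∝ ρL/d² with ρ ∝ (1+αΔT), so R_B/R_A = (1 + 28.2/100) × (1 + 23.6/100)⁻² × (1 − 0.0046×61.7)
= 1.282 × 0.6546 × 0.7162 = 0.601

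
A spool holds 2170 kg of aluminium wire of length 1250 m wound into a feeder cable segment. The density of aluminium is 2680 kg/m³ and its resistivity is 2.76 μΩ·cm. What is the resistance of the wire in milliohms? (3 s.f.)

ρ = 2.76 μΩ·cm = 2.76×10^-8 Ω·m
A = m/(density·L) = 2170/(2680×1250) = 6.4776e-04 m²
R = ρL/A = (2.76×10^-8)(1250)/(6.4776e-04) = 53.3 mΩ

53.3 mΩ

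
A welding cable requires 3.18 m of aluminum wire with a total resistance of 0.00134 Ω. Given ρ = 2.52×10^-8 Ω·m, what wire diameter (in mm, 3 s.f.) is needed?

8.73 mm

A = ρL/R = (2.52×10^-8)(3.18)/(0.00134) = 5.980e-05 m²
d = 2√(A/π) = 8.726e-03 m = 8.73 mm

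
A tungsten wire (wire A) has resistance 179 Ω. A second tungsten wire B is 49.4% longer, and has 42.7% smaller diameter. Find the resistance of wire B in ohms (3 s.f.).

R ∝ L/d², so R_B/R_A = (1 + 49.4/100) × (1 − 42.7/100)⁻²
= 1.494 × 3.046 = 4.55
R_B = 4.55 × 179 = 815 Ω

815 Ω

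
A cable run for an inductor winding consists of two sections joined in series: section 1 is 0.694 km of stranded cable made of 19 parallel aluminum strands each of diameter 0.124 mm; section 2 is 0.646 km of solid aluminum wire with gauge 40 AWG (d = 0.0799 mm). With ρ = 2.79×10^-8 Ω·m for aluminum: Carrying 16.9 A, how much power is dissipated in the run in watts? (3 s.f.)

Section 1: A_strand = π(6.2000e-05)² = 1.208e-08 m²; R₁ = ρL/(N·A_s) = (2.79×10^-8)(694)/(19×1.208e-08) = 84.39 Ω
Section 2: A = π(0.0799/2 mm)² = π(3.9950e-05 m)² = 5.014e-09 m²
R₂ = (2.79×10^-8)(646)/(5.014e-09) = 3595 Ω
R = R₁ + R₂ = 3679 Ω
P = I²R = (16.9)² × 3679 = 1.05×10^6 W

1.05×10^6 W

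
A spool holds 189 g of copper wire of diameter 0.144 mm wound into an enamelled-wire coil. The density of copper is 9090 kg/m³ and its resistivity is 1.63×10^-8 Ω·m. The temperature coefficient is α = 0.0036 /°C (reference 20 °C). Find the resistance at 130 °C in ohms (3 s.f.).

A = π(d/2)² = π(7.2000e-05 m)² = 1.6286e-08 m²
L = m/(density·A) = 0.189/(9090×1.6286e-08) = 1277 m
R = ρL/A = (1.63×10^-8)(1277)/(1.6286e-08) = 1278 Ω
R(130 °C) = 1278 × (1 + 0.0036×110) = 1780 Ω

1780 Ω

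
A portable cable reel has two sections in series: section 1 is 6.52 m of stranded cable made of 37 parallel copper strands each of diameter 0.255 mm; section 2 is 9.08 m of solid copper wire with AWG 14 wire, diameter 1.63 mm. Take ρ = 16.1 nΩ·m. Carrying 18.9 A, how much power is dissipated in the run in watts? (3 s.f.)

ρ = 16.1 nΩ·m = 1.61×10^-8 Ω·m
Section 1: A_strand = π(1.2750e-04)² = 5.107e-08 m²; R₁ = ρL/(N·A_s) = (1.61×10^-8)(6.52)/(37×5.107e-08) = 0.05555 Ω
Section 2: A = π(1.63/2 mm)² = π(8.1500e-04 m)² = 2.087e-06 m²
R₂ = (1.61×10^-8)(9.08)/(2.087e-06) = 0.07006 Ω
R = R₁ + R₂ = 0.1256 Ω
P = I²R = (18.9)² × 0.1256 = 44.9 W

44.9 W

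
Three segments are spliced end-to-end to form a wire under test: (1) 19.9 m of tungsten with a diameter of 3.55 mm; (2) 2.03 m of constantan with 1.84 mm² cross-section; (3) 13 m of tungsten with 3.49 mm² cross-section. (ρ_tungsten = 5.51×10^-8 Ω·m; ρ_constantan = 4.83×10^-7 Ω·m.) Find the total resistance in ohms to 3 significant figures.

Seg 1: A = π(d/2)² = π(1.7750e-03 m)² = 9.898e-06 m²
R_1 = (5.51×10^-8)(19.9)/(9.898e-06) = 0.1108 Ω
Seg 2: A = 1.84 mm² = 1.840e-06 m²
R_2 = (4.83×10^-7)(2.03)/(1.840e-06) = 0.5329 Ω
Seg 3: A = 3.49 mm² = 3.490e-06 m²
R_3 = (5.51×10^-8)(13)/(3.490e-06) = 0.2052 Ω
R_total = R_1 + R_2 + R_3 = 0.849 Ω

0.849 Ω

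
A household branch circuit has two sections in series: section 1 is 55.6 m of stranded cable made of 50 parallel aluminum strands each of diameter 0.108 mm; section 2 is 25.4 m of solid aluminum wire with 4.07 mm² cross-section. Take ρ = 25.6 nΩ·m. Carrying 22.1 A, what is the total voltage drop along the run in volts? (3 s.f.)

ρ = 25.6 nΩ·m = 2.56×10^-8 Ω·m
Section 1: A_strand = π(5.4000e-05)² = 9.161e-09 m²; R₁ = ρL/(N·A_s) = (2.56×10^-8)(55.6)/(50×9.161e-09) = 3.107 Ω
Section 2: A = 4.07 mm² = 4.070e-06 m²
R₂ = (2.56×10^-8)(25.4)/(4.070e-06) = 0.1598 Ω
R = R₁ + R₂ = 3.267 Ω
V = IR = 22.1 × 3.267 = 72.2 V

72.2 V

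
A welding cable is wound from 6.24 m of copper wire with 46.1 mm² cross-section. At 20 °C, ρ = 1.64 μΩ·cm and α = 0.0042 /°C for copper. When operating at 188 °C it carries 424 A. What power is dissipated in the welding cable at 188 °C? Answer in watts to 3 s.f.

ρ = 1.64 μΩ·cm = 1.64×10^-8 Ω·m
A = 46.1 mm² = 4.610e-05 m²
R₍20₎ = ρL/A = (1.64×10^-8)(6.24)/(4.610e-05) = 0.00222 Ω
R₍188₎ = R₍20₎(1 + αΔT) = 0.00222 × (1 + 0.0042×168) = 0.003786 Ω
P = I²R = (424)² × 0.003786 = 681 W

681 W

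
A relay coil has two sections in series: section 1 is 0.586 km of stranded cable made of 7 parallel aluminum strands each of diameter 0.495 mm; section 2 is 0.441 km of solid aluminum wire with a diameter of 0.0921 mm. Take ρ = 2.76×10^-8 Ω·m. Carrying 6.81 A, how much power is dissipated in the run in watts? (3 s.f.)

85300 W

Section 1: A_strand = π(2.4750e-04)² = 1.924e-07 m²; R₁ = ρL/(N·A_s) = (2.76×10^-8)(586)/(7×1.924e-07) = 12.01 Ω
Section 2: A = π(d/2)² = π(4.6050e-05 m)² = 6.662e-09 m²
R₂ = (2.76×10^-8)(441)/(6.662e-09) = 1827 Ω
R = R₁ + R₂ = 1839 Ω
P = I²R = (6.81)² × 1839 = 85300 W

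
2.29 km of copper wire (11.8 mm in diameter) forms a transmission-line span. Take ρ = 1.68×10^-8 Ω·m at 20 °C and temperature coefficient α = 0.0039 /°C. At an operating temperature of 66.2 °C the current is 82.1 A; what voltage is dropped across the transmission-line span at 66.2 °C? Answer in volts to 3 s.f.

A = π(d/2)² = π(5.9000e-03 m)² = 1.094e-04 m²
R₍20₎ = ρL/A = (1.68×10^-8)(2290)/(1.094e-04) = 0.3518 Ω
R₍66.2₎ = R₍20₎(1 + αΔT) = 0.3518 × (1 + 0.0039×46.2) = 0.4152 Ω
V = IR = 82.1 × 0.4152 = 34.1 V

34.1 V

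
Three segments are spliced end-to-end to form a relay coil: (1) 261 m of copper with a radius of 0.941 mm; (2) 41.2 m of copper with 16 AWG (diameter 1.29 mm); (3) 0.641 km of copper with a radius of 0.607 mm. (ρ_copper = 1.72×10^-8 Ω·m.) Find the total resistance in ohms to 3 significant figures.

Seg 1: A = πr² = π(9.4100e-04 m)² = 2.782e-06 m²
R_1 = (1.72×10^-8)(261)/(2.782e-06) = 1.614 Ω
Seg 2: A = π(1.29/2 mm)² = π(6.4500e-04 m)² = 1.307e-06 m²
R_2 = (1.72×10^-8)(41.2)/(1.307e-06) = 0.5422 Ω
Seg 3: A = πr² = π(6.0700e-04 m)² = 1.158e-06 m²
R_3 = (1.72×10^-8)(641)/(1.158e-06) = 9.525 Ω
R_total = R_1 + R_2 + R_3 = 11.7 Ω

11.7 Ω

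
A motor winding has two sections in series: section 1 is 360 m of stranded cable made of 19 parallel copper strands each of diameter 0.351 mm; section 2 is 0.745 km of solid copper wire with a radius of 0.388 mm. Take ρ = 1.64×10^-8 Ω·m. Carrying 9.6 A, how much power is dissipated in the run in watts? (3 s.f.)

Section 1: A_strand = π(1.7550e-04)² = 9.676e-08 m²; R₁ = ρL/(N·A_s) = (1.64×10^-8)(360)/(19×9.676e-08) = 3.211 Ω
Section 2: A = πr² = π(3.8800e-04 m)² = 4.729e-07 m²
R₂ = (1.64×10^-8)(745)/(4.729e-07) = 25.83 Ω
R = R₁ + R₂ = 29.05 Ω
P = I²R = (9.6)² × 29.05 = 2680 W

2680 W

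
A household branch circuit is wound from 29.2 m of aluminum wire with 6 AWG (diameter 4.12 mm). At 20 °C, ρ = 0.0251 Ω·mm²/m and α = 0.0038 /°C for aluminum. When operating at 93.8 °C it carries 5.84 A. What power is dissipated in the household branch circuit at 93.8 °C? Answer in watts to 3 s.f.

2.40 W

ρ = 0.0251 Ω·mm²/m = 2.51×10^-8 Ω·m
A = π(4.12/2 mm)² = π(2.0600e-03 m)² = 1.333e-05 m²
R₍20₎ = ρL/A = (2.51×10^-8)(29.2)/(1.333e-05) = 0.05498 Ω
R₍93.8₎ = R₍20₎(1 + αΔT) = 0.05498 × (1 + 0.0038×73.8) = 0.07039 Ω
P = I²R = (5.84)² × 0.07039 = 2.40 W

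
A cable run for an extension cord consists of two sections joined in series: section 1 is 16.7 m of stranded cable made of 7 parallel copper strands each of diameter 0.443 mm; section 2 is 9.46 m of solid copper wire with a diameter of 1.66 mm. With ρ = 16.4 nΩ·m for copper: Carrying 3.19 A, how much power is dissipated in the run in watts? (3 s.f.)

ρ = 16.4 nΩ·m = 1.64×10^-8 Ω·m
Section 1: A_strand = π(2.2150e-04)² = 1.541e-07 m²; R₁ = ρL/(N·A_s) = (1.64×10^-8)(16.7)/(7×1.541e-07) = 0.2538 Ω
Section 2: A = π(d/2)² = π(8.3000e-04 m)² = 2.164e-06 m²
R₂ = (1.64×10^-8)(9.46)/(2.164e-06) = 0.07169 Ω
R = R₁ + R₂ = 0.3255 Ω
P = I²R = (3.19)² × 0.3255 = 3.31 W

3.31 W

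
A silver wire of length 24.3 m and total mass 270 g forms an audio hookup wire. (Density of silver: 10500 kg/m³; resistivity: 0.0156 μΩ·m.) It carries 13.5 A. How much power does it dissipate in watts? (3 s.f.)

ρ = 0.0156 μΩ·m = 1.56×10^-8 Ω·m
A = m/(density·L) = 0.27/(10500×24.3) = 1.0582e-06 m²
R = ρL/A = (1.56×10^-8)(24.3)/(1.0582e-06) = 0.3582 Ω
P = I²R = (13.5)² × 0.3582 = 65.3 W

65.3 W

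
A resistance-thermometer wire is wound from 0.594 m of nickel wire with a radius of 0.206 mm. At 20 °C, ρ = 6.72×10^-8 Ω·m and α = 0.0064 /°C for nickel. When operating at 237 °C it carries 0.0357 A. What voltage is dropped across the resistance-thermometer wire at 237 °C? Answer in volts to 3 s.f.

0.0255 V

A = πr² = π(2.0600e-04 m)² = 1.333e-07 m²
R₍20₎ = ρL/A = (6.72×10^-8)(0.594)/(1.333e-07) = 0.2994 Ω
R₍237₎ = R₍20₎(1 + αΔT) = 0.2994 × (1 + 0.0064×217) = 0.7152 Ω
V = IR = 0.0357 × 0.7152 = 0.0255 V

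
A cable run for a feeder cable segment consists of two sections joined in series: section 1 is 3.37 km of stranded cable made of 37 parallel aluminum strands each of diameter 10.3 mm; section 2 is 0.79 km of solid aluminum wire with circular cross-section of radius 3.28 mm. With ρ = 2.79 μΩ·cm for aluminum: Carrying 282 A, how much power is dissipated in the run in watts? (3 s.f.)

ρ = 2.79 μΩ·cm = 2.79×10^-8 Ω·m
Section 1: A_strand = π(5.1500e-03)² = 8.332e-05 m²; R₁ = ρL/(N·A_s) = (2.79×10^-8)(3370)/(37×8.332e-05) = 0.0305 Ω
Section 2: A = πr² = π(3.2800e-03 m)² = 3.380e-05 m²
R₂ = (2.79×10^-8)(790)/(3.380e-05) = 0.6521 Ω
R = R₁ + R₂ = 0.6826 Ω
P = I²R = (282)² × 0.6826 = 54300 W

54300 W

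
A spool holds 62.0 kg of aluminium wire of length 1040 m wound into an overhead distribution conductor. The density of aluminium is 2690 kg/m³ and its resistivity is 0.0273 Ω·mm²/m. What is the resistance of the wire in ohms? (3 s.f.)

ρ = 0.0273 Ω·mm²/m = 2.73×10^-8 Ω·m
A = m/(density·L) = 62/(2690×1040) = 2.2162e-05 m²
R = ρL/A = (2.73×10^-8)(1040)/(2.2162e-05) = 1.28 Ω

1.28 Ω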